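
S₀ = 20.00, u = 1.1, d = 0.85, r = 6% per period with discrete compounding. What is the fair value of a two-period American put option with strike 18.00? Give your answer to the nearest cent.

Risk-neutral probability p = (1 + 0.06 − 0.85)/(1.1 − 0.85) = 0.2100/0.2500 = 0.8400
Terminal stock prices: S_uu = 24.2, S_ud = 18.7, S_dd = 14.45
Terminal payoffs (K − S): max(-6.2, 0) = 0, max(-0.7, 0) = 0, max(3.55, 0) = 3.55
Node u (S = 22): continuation = 1/1.06·[0.8400·0.0000 + 0.1600·0.0000] = 0.0000; exercise value = 0.0000 ≤ continuation, so V_u = 0.0000
Node d (S = 17): continuation = 1/1.06·[0.8400·0.0000 + 0.1600·3.5500] = 0.5358; exercise value = 1.0000 > continuation, so V_d = 1.0000 (exercise)
Node 0 (S = 20): continuation = 1/1.06·[0.8400·0.0000 + 0.1600·1.0000] = 0.1509; exercise value = 0.0000 ≤ continuation, so V_0 = 0.1509

0.15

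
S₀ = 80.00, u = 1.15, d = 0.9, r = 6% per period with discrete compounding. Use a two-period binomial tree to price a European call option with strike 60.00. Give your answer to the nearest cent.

26.60

Risk-neutral probability p = (1 + 0.06 − 0.9)/(1.15 − 0.9) = 0.1600/0.2500 = 0.6400
Terminal stock prices: S_uu = 105.8, S_ud = 82.8, S_dd = 64.8
Terminal payoffs (S − K): max(45.8, 0) = 45.8, max(22.8, 0) = 22.8, max(4.8, 0) = 4.8
Node u (S = 92): V_u = 1/1.06·[0.6400·45.8000 + 0.3600·22.8000] = 35.3962
Node d (S = 72): V_d = 1/1.06·[0.6400·22.8000 + 0.3600·4.8000] = 15.3962
Node 0 (S = 80): V_0 = 1/1.06·[0.6400·35.3962 + 0.3600·15.3962] = 26.6002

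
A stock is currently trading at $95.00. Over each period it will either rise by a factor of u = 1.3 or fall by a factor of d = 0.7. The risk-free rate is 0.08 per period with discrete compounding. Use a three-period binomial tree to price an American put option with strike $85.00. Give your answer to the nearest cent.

Risk-neutral probability p = (1 + 0.08 − 0.7)/(1.3 − 0.7) = 0.3800/0.6000 = 0.6333
Terminal stock prices: S_uuu = 208.7, S_uud = 112.4, S_udd = 60.51, S_ddd = 32.58
Terminal payoffs (K − S): max(-123.7, 0) = 0, max(-27.39, 0) = 0, max(24.49, 0) = 24.49, max(52.42, 0) = 52.42
Node uu (S = 160.6): continuation = 1/1.08·[0.6333·0.0000 + 0.3667·0.0000] = 0.0000; exercise value = 0.0000 ≤ continuation, so V_uu = 0.0000
Node ud (S = 86.45): continuation = 1/1.08·[0.6333·0.0000 + 0.3667·24.4850] = 8.3128; exercise value = 0.0000 ≤ continuation, so V_ud = 8.3128
Node dd (S = 46.55): continuation = 1/1.08·[0.6333·24.4850 + 0.3667·52.4150] = 32.1537; exercise value = 38.4500 > continuation, so V_dd = 38.4500 (exercise)
Node u (S = 123.5): continuation = 1/1.08·[0.6333·0.0000 + 0.3667·8.3128] = 2.8222; exercise value = 0.0000 ≤ continuation, so V_u = 2.8222
Node d (S = 66.5): continuation = 1/1.08·[0.6333·8.3128 + 0.3667·38.4500] = 17.9288; exercise value = 18.5000 > continuation, so V_d = 18.5000 (exercise)
Node 0 (S = 95): continuation = 1/1.08·[0.6333·2.8222 + 0.3667·18.5000] = 7.9359; exercise value = 0.0000 ≤ continuation, so V_0 = 7.9359

$7.94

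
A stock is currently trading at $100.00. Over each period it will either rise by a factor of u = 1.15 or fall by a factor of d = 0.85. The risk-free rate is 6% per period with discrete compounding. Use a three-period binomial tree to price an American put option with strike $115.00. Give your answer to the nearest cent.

$15.00

Risk-neutral probability p = (1 + 0.06 − 0.85)/(1.15 − 0.85) = 0.2100/0.3000 = 0.7000
Terminal stock prices: S_uuu = 152.1, S_uud = 112.4, S_udd = 83.09, S_ddd = 61.41
Terminal payoffs (K − S): max(-37.09, 0) = 0, max(2.588, 0) = 2.588, max(31.91, 0) = 31.91, max(53.59, 0) = 53.59
Node uu (S = 132.2): continuation = 1/1.06·[0.7000·0.0000 + 0.3000·2.5875] = 0.7323; exercise value = 0.0000 ≤ continuation, so V_uu = 0.7323
Node ud (S = 97.75): continuation = 1/1.06·[0.7000·2.5875 + 0.3000·31.9125] = 10.7406; exercise value = 17.2500 > continuation, so V_ud = 17.2500 (exercise)
Node dd (S = 72.25): continuation = 1/1.06·[0.7000·31.9125 + 0.3000·53.5875] = 36.2406; exercise value = 42.7500 > continuation, so V_dd = 42.7500 (exercise)
Node u (S = 115): continuation = 1/1.06·[0.7000·0.7323 + 0.3000·17.2500] = 5.3657; exercise value = 0.0000 ≤ continuation, so V_u = 5.3657
Node d (S = 85): continuation = 1/1.06·[0.7000·17.2500 + 0.3000·42.7500] = 23.4906; exercise value = 30.0000 > continuation, so V_d = 30.0000 (exercise)
Node 0 (S = 100): continuation = 1/1.06·[0.7000·5.3657 + 0.3000·30.0000] = 12.0339; exercise value = 15.0000 > continuation, so V_0 = 15.0000 (exercise)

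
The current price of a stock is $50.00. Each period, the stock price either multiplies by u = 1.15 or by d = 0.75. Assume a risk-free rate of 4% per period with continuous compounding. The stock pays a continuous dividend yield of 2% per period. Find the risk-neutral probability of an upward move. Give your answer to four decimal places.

Per-period risk-free factor R = e^0.04 = 1.0408; dividend-adjusted growth = e^(0.04−0.02) = 1.0202.
Risk-neutral probability p = (1.0202 − 0.75)/(1.15 − 0.75) = 0.2702/0.4000 = 0.6755

p = 0.6755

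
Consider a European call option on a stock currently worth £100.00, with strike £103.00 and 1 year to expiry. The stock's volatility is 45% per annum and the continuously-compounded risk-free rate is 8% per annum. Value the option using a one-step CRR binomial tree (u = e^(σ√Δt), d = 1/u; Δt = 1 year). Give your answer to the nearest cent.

£23.80

CRR parameters: u = e^(σ√Δt) = e^(0.45·√1) = 1.5683, d = 1/u = 0.6376
Per-period rate: rΔt = 0.08·1 = 0.08, so R = e^0.08 = 1.0833
Risk-neutral probability p = (e^0.08 − 0.6376)/(1.5683 − 0.6376) = 0.4457/0.9307 = 0.4789
Terminal stock prices: S_u = 156.8, S_d = 63.76
Terminal payoffs (S − K): max(53.83, 0) = 53.83, max(-39.24, 0) = 0
Node 0 (S = 100): V_0 = e^(−0.08)·[0.4789·53.8312 + 0.5211·0.0000] = 23.7953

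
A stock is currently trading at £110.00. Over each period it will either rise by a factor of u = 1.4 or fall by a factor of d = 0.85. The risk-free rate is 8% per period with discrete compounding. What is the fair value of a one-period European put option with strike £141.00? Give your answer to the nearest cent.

Risk-neutral probability p = (1 + 0.08 − 0.85)/(1.4 − 0.85) = 0.2300/0.5500 = 0.4182
Terminal stock prices: S_u = 154, S_d = 93.5
Terminal payoffs (K − S): max(-13, 0) = 0, max(47.5, 0) = 47.5
Node 0 (S = 110): V_0 = 1/1.08·[0.4182·0.0000 + 0.5818·47.5000] = 25.5892

£25.59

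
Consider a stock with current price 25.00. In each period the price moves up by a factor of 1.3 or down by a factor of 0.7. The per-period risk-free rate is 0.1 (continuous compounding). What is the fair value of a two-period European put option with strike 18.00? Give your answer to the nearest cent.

0.50

Risk-neutral probability p = (e^0.1 − 0.7)/(1.3 − 0.7) = 0.4052/0.6000 = 0.6753
Terminal stock prices: S_uu = 42.25, S_ud = 22.75, S_dd = 12.25
Terminal payoffs (K − S): max(-24.25, 0) = 0, max(-4.75, 0) = 0, max(5.75, 0) = 5.75
Node u (S = 32.5): V_u = e^(−0.1)·[0.6753·0.0000 + 0.3247·0.0000] = 0.0000
Node d (S = 17.5): V_d = e^(−0.1)·[0.6753·0.0000 + 0.3247·5.7500] = 1.6894
Node 0 (S = 25): V_0 = e^(−0.1)·[0.6753·0.0000 + 0.3247·1.6894] = 0.4964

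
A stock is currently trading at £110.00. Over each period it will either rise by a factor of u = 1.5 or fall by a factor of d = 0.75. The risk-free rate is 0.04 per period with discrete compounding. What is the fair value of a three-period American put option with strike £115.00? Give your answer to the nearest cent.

Risk-neutral probability p = (1 + 0.04 − 0.75)/(1.5 − 0.75) = 0.2900/0.7500 = 0.3867
Terminal stock prices: S_uuu = 371.2, S_uud = 185.6, S_udd = 92.81, S_ddd = 46.41
Terminal payoffs (K − S): max(-256.2, 0) = 0, max(-70.62, 0) = 0, max(22.19, 0) = 22.19, max(68.59, 0) = 68.59
Node uu (S = 247.5): continuation = 1/1.04·[0.3867·0.0000 + 0.6133·0.0000] = 0.0000; exercise value = 0.0000 ≤ continuation, so V_uu = 0.0000
Node ud (S = 123.8): continuation = 1/1.04·[0.3867·0.0000 + 0.6133·22.1875] = 13.0849; exercise value = 0.0000 ≤ continuation, so V_ud = 13.0849
Node dd (S = 61.88): continuation = 1/1.04·[0.3867·22.1875 + 0.6133·68.5938] = 48.7019; exercise value = 53.1250 > continuation, so V_dd = 53.1250 (exercise)
Node u (S = 165): continuation = 1/1.04·[0.3867·0.0000 + 0.6133·13.0849] = 7.7168; exercise value = 0.0000 ≤ continuation, so V_u = 7.7168
Node d (S = 82.5): continuation = 1/1.04·[0.3867·13.0849 + 0.6133·53.1250] = 36.1950; exercise value = 32.5000 ≤ continuation, so V_d = 36.1950
Node 0 (S = 110): continuation = 1/1.04·[0.3867·7.7168 + 0.6133·36.1950] = 24.2148; exercise value = 5.0000 ≤ continuation, so V_0 = 24.2148

£24.21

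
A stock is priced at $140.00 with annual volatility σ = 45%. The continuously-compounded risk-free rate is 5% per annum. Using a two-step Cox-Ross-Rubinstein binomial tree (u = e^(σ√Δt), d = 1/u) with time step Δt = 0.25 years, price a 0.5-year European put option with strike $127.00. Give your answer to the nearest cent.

CRR parameters: u = e^(σ√Δt) = e^(0.45·√0.25) = 1.2523, d = 1/u = 0.7985
Per-period rate: rΔt = 0.05·0.25 = 0.0125, so R = e^0.0125 = 1.0126
Risk-neutral probability p = (e^0.0125 − 0.7985)/(1.2523 − 0.7985) = 0.2141/0.4538 = 0.4717
Terminal stock prices: S_uu = 219.6, S_ud = 140, S_dd = 89.27
Terminal payoffs (K − S): max(-92.56, 0) = 0, max(-13, 0) = 0, max(37.73, 0) = 37.73
Node u (S = 175.3): V_u = e^(−0.0125)·[0.4717·0.0000 + 0.5283·0.0000] = 0.0000
Node d (S = 111.8): V_d = e^(−0.0125)·[0.4717·0.0000 + 0.5283·37.7321] = 19.6861
Node 0 (S = 140): V_0 = e^(−0.0125)·[0.4717·0.0000 + 0.5283·19.6861] = 10.2709

$10.27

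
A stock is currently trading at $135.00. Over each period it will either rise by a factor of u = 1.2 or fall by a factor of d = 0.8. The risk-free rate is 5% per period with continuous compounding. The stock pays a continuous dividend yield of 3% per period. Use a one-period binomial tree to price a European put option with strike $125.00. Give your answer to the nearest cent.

$7.27

Per-period risk-free factor R = e^0.05 = 1.0513; dividend-adjusted growth = e^(0.05−0.03) = 1.0202.
Risk-neutral probability p = (1.0202 − 0.8)/(1.2 − 0.8) = 0.2202/0.4000 = 0.5505
Terminal stock prices: S_u = 162, S_d = 108
Terminal payoffs (K − S): max(-37, 0) = 0, max(17, 0) = 17
Node 0 (S = 135): V_0 = e^(−0.05)·[0.5505·0.0000 + 0.4495·17.0000] = 7.2688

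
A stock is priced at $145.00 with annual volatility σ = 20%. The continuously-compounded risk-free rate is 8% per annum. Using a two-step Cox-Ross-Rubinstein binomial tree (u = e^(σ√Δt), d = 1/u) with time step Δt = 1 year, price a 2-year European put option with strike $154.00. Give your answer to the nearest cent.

CRR parameters: u = e^(σ√Δt) = e^(0.2·√1) = 1.2214, d = 1/u = 0.8187
Per-period rate: rΔt = 0.08·1 = 0.08, so R = e^0.08 = 1.0833
Risk-neutral probability p = (e^0.08 − 0.8187)/(1.2214 − 0.8187) = 0.2646/0.4027 = 0.6570
Terminal stock prices: S_uu = 216.3, S_ud = 145, S_dd = 97.2
Terminal payoffs (K − S): max(-62.31, 0) = 0, max(9, 0) = 9, max(56.8, 0) = 56.8
Node u (S = 177.1): V_u = e^(−0.08)·[0.6570·0.0000 + 0.3430·9.0000] = 2.8496
Node d (S = 118.7): V_d = e^(−0.08)·[0.6570·9.0000 + 0.3430·56.8036] = 23.4440
Node 0 (S = 145): V_0 = e^(−0.08)·[0.6570·2.8496 + 0.3430·23.4440] = 9.1513

$9.15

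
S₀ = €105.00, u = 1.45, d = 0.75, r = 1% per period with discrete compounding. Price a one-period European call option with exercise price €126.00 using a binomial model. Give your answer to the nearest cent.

€9.65

Risk-neutral probability p = (1 + 0.01 − 0.75)/(1.45 − 0.75) = 0.2600/0.7000 = 0.3714
Terminal stock prices: S_u = 152.2, S_d = 78.75
Terminal payoffs (S − K): max(26.25, 0) = 26.25, max(-47.25, 0) = 0
Node 0 (S = 105): V_0 = 1/1.01·[0.3714·26.2500 + 0.6286·0.0000] = 9.6535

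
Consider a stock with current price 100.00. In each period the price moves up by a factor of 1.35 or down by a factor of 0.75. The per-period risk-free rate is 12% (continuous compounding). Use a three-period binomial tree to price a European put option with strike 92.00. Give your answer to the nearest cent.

4.68

Risk-neutral probability p = (e^0.12 − 0.75)/(1.35 − 0.75) = 0.3775/0.6000 = 0.6292
Terminal stock prices: S_uuu = 246, S_uud = 136.7, S_udd = 75.94, S_ddd = 42.19
Terminal payoffs (K − S): max(-154, 0) = 0, max(-44.69, 0) = 0, max(16.06, 0) = 16.06, max(49.81, 0) = 49.81
Node uu (S = 182.3): V_uu = e^(−0.12)·[0.6292·0.0000 + 0.3708·0.0000] = 0.0000
Node ud (S = 101.2): V_ud = e^(−0.12)·[0.6292·0.0000 + 0.3708·16.0625] = 5.2830
Node dd (S = 56.25): V_dd = e^(−0.12)·[0.6292·16.0625 + 0.3708·49.8125] = 25.3467
Node u (S = 135): V_u = e^(−0.12)·[0.6292·0.0000 + 0.3708·5.2830] = 1.7376
Node d (S = 75): V_d = e^(−0.12)·[0.6292·5.2830 + 0.3708·25.3467] = 11.2846
Node 0 (S = 100): V_0 = e^(−0.12)·[0.6292·1.7376 + 0.3708·11.2846] = 4.6812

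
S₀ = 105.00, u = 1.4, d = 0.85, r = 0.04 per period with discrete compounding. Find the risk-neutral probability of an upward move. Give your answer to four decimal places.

p = 0.3455

Risk-neutral probability p = (1 + 0.04 − 0.85)/(1.4 − 0.85) = 0.1900/0.5500 = 0.3455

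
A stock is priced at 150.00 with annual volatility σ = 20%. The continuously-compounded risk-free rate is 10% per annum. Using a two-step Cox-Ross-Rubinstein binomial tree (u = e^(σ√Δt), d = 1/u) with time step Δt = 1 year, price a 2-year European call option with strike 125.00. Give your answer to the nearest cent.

CRR parameters: u = e^(σ√Δt) = e^(0.2·√1) = 1.2214, d = 1/u = 0.8187
Per-period rate: rΔt = 0.1·1 = 0.1, so R = e^0.1 = 1.1052
Risk-neutral probability p = (e^0.1 − 0.8187)/(1.2214 − 0.8187) = 0.2864/0.4027 = 0.7113
Terminal stock prices: S_uu = 223.8, S_ud = 150, S_dd = 100.5
Terminal payoffs (S − K): max(98.77, 0) = 98.77, max(25, 0) = 25, max(-24.45, 0) = 0
Node u (S = 183.2): V_u = e^(−0.1)·[0.7113·98.7737 + 0.2887·25.0000] = 70.1057
Node d (S = 122.8): V_d = e^(−0.1)·[0.7113·25.0000 + 0.2887·0.0000] = 16.0914
Node 0 (S = 150): V_0 = e^(−0.1)·[0.7113·70.1057 + 0.2887·16.0914] = 49.3267

49.33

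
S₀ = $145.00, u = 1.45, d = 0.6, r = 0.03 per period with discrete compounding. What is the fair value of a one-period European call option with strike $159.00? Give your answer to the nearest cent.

Risk-neutral probability p = (1 + 0.03 − 0.6)/(1.45 − 0.6) = 0.4300/0.8500 = 0.5059
Terminal stock prices: S_u = 210.2, S_d = 87
Terminal payoffs (S − K): max(51.25, 0) = 51.25, max(-72, 0) = 0
Node 0 (S = 145): V_0 = 1/1.03·[0.5059·51.2500 + 0.4941·0.0000] = 25.1713

$25.17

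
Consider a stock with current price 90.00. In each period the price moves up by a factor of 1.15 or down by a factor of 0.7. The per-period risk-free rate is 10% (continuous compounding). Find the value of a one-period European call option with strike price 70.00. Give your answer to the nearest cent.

27.29

Risk-neutral probability p = (e^0.1 − 0.7)/(1.15 − 0.7) = 0.4052/0.4500 = 0.9004
Terminal stock prices: S_u = 103.5, S_d = 63
Terminal payoffs (S − K): max(33.5, 0) = 33.5, max(-7, 0) = 0
Node 0 (S = 90): V_0 = e^(−0.1)·[0.9004·33.5000 + 0.0996·0.0000] = 27.2924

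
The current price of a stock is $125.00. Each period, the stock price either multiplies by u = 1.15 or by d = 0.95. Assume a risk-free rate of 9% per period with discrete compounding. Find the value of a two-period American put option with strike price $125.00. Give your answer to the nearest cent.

Risk-neutral probability p = (1 + 0.09 − 0.95)/(1.15 − 0.95) = 0.1400/0.2000 = 0.7000
Terminal stock prices: S_uu = 165.3, S_ud = 136.6, S_dd = 112.8
Terminal payoffs (K − S): max(-40.31, 0) = 0, max(-11.56, 0) = 0, max(12.19, 0) = 12.19
Node u (S = 143.8): continuation = 1/1.09·[0.7000·0.0000 + 0.3000·0.0000] = 0.0000; exercise value = 0.0000 ≤ continuation, so V_u = 0.0000
Node d (S = 118.8): continuation = 1/1.09·[0.7000·0.0000 + 0.3000·12.1875] = 3.3544; exercise value = 6.2500 > continuation, so V_d = 6.2500 (exercise)
Node 0 (S = 125): continuation = 1/1.09·[0.7000·0.0000 + 0.3000·6.2500] = 1.7202; exercise value = 0.0000 ≤ continuation, so V_0 = 1.7202

$1.72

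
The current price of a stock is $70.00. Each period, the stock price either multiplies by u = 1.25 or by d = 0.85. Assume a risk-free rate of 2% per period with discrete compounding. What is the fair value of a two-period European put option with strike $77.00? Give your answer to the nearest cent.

$9.63

Risk-neutral probability p = (1 + 0.02 − 0.85)/(1.25 − 0.85) = 0.1700/0.4000 = 0.4250
Terminal stock prices: S_uu = 109.4, S_ud = 74.38, S_dd = 50.57
Terminal payoffs (K − S): max(-32.38, 0) = 0, max(2.625, 0) = 2.625, max(26.43, 0) = 26.43
Node u (S = 87.5): V_u = 1/1.02·[0.4250·0.0000 + 0.5750·2.6250] = 1.4798
Node d (S = 59.5): V_d = 1/1.02·[0.4250·2.6250 + 0.5750·26.4250] = 15.9902
Node 0 (S = 70): V_0 = 1/1.02·[0.4250·1.4798 + 0.5750·15.9902] = 9.6307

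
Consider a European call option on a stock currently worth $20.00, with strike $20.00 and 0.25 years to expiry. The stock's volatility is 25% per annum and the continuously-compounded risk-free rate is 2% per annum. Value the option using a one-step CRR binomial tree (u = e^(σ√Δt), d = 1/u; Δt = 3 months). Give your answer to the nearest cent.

$1.30

CRR parameters: u = e^(σ√Δt) = e^(0.25·√0.25) = 1.1331, d = 1/u = 0.8825
Per-period rate: rΔt = 0.02·0.25 = 0.005, so R = e^0.005 = 1.0050
Risk-neutral probability p = (e^0.005 − 0.8825)/(1.1331 − 0.8825) = 0.1225/0.2507 = 0.4888
Terminal stock prices: S_u = 22.66, S_d = 17.65
Terminal payoffs (S − K): max(2.663, 0) = 2.663, max(-2.35, 0) = 0
Node 0 (S = 20): V_0 = e^(−0.005)·[0.4888·2.6630 + 0.5112·0.0000] = 1.2951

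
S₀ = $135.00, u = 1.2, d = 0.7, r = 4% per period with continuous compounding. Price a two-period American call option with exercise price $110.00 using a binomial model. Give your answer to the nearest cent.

$37.56

Risk-neutral probability p = (e^0.04 − 0.7)/(1.2 − 0.7) = 0.3408/0.5000 = 0.6816
Terminal stock prices: S_uu = 194.4, S_ud = 113.4, S_dd = 66.15
Terminal payoffs (S − K): max(84.4, 0) = 84.4, max(3.4, 0) = 3.4, max(-43.85, 0) = 0
Node u (S = 162): continuation = e^(−0.04)·[0.6816·84.4000 + 0.3184·3.4000] = 56.3132; exercise value = 52.0000 ≤ continuation, so V_u = 56.3132
Node d (S = 94.5): continuation = e^(−0.04)·[0.6816·3.4000 + 0.3184·0.0000] = 2.2266; exercise value = 0.0000 ≤ continuation, so V_d = 2.2266
Node 0 (S = 135): continuation = e^(−0.04)·[0.6816·56.3132 + 0.3184·2.2266] = 37.5603; exercise value = 25.0000 ≤ continuation, so V_0 = 37.5603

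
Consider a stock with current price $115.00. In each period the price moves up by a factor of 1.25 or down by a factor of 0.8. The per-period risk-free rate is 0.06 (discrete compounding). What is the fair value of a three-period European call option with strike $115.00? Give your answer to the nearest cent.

$27.96

Risk-neutral probability p = (1 + 0.06 − 0.8)/(1.25 − 0.8) = 0.2600/0.4500 = 0.5778
Terminal stock prices: S_uuu = 224.6, S_uud = 143.8, S_udd = 92, S_ddd = 58.88
Terminal payoffs (S − K): max(109.6, 0) = 109.6, max(28.75, 0) = 28.75, max(-23, 0) = 0, max(-56.12, 0) = 0
Node uu (S = 179.7): V_uu = 1/1.06·[0.5778·109.6094 + 0.4222·28.7500] = 71.1969
Node ud (S = 115): V_ud = 1/1.06·[0.5778·28.7500 + 0.4222·0.0000] = 15.6709
Node dd (S = 73.6): V_dd = 1/1.06·[0.5778·0.0000 + 0.4222·0.0000] = 0.0000
Node u (S = 143.8): V_u = 1/1.06·[0.5778·71.1969 + 0.4222·15.6709] = 45.0496
Node d (S = 92): V_d = 1/1.06·[0.5778·15.6709 + 0.4222·0.0000] = 8.5418
Node 0 (S = 115): V_0 = 1/1.06·[0.5778·45.0496 + 0.4222·8.5418] = 27.9577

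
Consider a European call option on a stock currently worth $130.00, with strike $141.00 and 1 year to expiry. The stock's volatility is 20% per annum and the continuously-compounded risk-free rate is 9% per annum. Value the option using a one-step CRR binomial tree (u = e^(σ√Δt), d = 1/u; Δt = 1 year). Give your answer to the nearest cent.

$11.12

CRR parameters: u = e^(σ√Δt) = e^(0.2·√1) = 1.2214, d = 1/u = 0.8187
Per-period rate: rΔt = 0.09·1 = 0.09, so R = e^0.09 = 1.0942
Risk-neutral probability p = (e^0.09 − 0.8187)/(1.2214 − 0.8187) = 0.2754/0.4027 = 0.6840
Terminal stock prices: S_u = 158.8, S_d = 106.4
Terminal payoffs (S − K): max(17.78, 0) = 17.78, max(-34.57, 0) = 0
Node 0 (S = 130): V_0 = e^(−0.09)·[0.6840·17.7824 + 0.3160·0.0000] = 11.1169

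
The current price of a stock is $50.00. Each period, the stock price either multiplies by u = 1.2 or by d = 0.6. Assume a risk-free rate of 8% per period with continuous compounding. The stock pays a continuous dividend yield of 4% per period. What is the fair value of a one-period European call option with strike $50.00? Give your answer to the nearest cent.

Per-period risk-free factor R = e^0.08 = 1.0833; dividend-adjusted growth = e^(0.08−0.04) = 1.0408.
Risk-neutral probability p = (1.0408 − 0.6)/(1.2 − 0.6) = 0.4408/0.6000 = 0.7347
Terminal stock prices: S_u = 60, S_d = 30
Terminal payoffs (S − K): max(10, 0) = 10, max(-20, 0) = 0
Node 0 (S = 50): V_0 = e^(−0.08)·[0.7347·10.0000 + 0.2653·0.0000] = 6.7820

$6.78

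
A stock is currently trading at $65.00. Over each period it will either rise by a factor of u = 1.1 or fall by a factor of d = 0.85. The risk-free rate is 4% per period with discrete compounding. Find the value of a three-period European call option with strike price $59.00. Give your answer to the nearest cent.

$13.64

Risk-neutral probability p = (1 + 0.04 − 0.85)/(1.1 − 0.85) = 0.1900/0.2500 = 0.7600
Terminal stock prices: S_uuu = 86.52, S_uud = 66.85, S_udd = 51.66, S_ddd = 39.92
Terminal payoffs (S − K): max(27.52, 0) = 27.52, max(7.853, 0) = 7.853, max(-7.341, 0) = 0, max(-19.08, 0) = 0
Node uu (S = 78.65): V_uu = 1/1.04·[0.7600·27.5150 + 0.2400·7.8525] = 21.9192
Node ud (S = 60.77): V_ud = 1/1.04·[0.7600·7.8525 + 0.2400·0.0000] = 5.7384
Node dd (S = 46.96): V_dd = 1/1.04·[0.7600·0.0000 + 0.2400·0.0000] = 0.0000
Node u (S = 71.5): V_u = 1/1.04·[0.7600·21.9192 + 0.2400·5.7384] = 17.3421
Node d (S = 55.25): V_d = 1/1.04·[0.7600·5.7384 + 0.2400·0.0000] = 4.1934
Node 0 (S = 65): V_0 = 1/1.04·[0.7600·17.3421 + 0.2400·4.1934] = 13.6408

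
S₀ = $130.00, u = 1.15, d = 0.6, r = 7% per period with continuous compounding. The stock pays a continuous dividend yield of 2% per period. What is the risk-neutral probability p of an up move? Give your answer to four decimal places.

p = 0.8205

Per-period risk-free factor R = e^0.07 = 1.0725; dividend-adjusted growth = e^(0.07−0.02) = 1.0513.
Risk-neutral probability p = (1.0513 − 0.6)/(1.15 − 0.6) = 0.4513/0.5500 = 0.8205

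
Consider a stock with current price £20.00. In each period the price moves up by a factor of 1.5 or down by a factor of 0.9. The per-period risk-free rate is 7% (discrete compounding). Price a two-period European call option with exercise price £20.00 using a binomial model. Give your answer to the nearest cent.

Risk-neutral probability p = (1 + 0.07 − 0.9)/(1.5 − 0.9) = 0.1700/0.6000 = 0.2833
Terminal stock prices: S_uu = 45, S_ud = 27, S_dd = 16.2
Terminal payoffs (S − K): max(25, 0) = 25, max(7, 0) = 7, max(-3.8, 0) = 0
Node u (S = 30): V_u = 1/1.07·[0.2833·25.0000 + 0.7167·7.0000] = 11.3084
Node d (S = 18): V_d = 1/1.07·[0.2833·7.0000 + 0.7167·0.0000] = 1.8536
Node 0 (S = 20): V_0 = 1/1.07·[0.2833·11.3084 + 0.7167·1.8536] = 4.2359

£4.24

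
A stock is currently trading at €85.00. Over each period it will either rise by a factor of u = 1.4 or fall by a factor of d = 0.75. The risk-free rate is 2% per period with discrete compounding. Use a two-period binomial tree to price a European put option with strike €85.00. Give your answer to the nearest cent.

Risk-neutral probability p = (1 + 0.02 − 0.75)/(1.4 − 0.75) = 0.2700/0.6500 = 0.4154
Terminal stock prices: S_uu = 166.6, S_ud = 89.25, S_dd = 47.81
Terminal payoffs (K − S): max(-81.6, 0) = 0, max(-4.25, 0) = 0, max(37.19, 0) = 37.19
Node u (S = 119): V_u = 1/1.02·[0.4154·0.0000 + 0.5846·0.0000] = 0.0000
Node d (S = 63.75): V_d = 1/1.02·[0.4154·0.0000 + 0.5846·37.1875] = 21.3141
Node 0 (S = 85): V_0 = 1/1.02·[0.4154·0.0000 + 0.5846·21.3141] = 12.2162

€12.22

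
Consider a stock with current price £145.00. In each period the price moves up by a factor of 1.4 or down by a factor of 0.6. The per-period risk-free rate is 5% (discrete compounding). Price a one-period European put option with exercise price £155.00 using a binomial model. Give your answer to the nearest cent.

Risk-neutral probability p = (1 + 0.05 − 0.6)/(1.4 − 0.6) = 0.4500/0.8000 = 0.5625
Terminal stock prices: S_u = 203, S_d = 87
Terminal payoffs (K − S): max(-48, 0) = 0, max(68, 0) = 68
Node 0 (S = 145): V_0 = 1/1.05·[0.5625·0.0000 + 0.4375·68.0000] = 28.3333

£28.33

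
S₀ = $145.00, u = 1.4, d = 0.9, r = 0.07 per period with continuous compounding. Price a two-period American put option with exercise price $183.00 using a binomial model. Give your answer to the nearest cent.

$38.00

Risk-neutral probability p = (e^0.07 − 0.9)/(1.4 − 0.9) = 0.1725/0.5000 = 0.3450
Terminal stock prices: S_uu = 284.2, S_ud = 182.7, S_dd = 117.5
Terminal payoffs (K − S): max(-101.2, 0) = 0, max(0.3, 0) = 0.3, max(65.55, 0) = 65.55
Node u (S = 203): continuation = e^(−0.07)·[0.3450·0.0000 + 0.6550·0.3000] = 0.1832; exercise value = 0.0000 ≤ continuation, so V_u = 0.1832
Node d (S = 130.5): continuation = e^(−0.07)·[0.3450·0.3000 + 0.6550·65.5500] = 40.1281; exercise value = 52.5000 > continuation, so V_d = 52.5000 (exercise)
Node 0 (S = 145): continuation = e^(−0.07)·[0.3450·0.1832 + 0.6550·52.5000] = 32.1208; exercise value = 38.0000 > continuation, so V_0 = 38.0000 (exercise)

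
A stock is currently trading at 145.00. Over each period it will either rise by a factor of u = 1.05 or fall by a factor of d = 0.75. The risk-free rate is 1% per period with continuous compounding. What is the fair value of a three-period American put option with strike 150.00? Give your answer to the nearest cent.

12.41

Risk-neutral probability p = (e^0.01 − 0.75)/(1.05 − 0.75) = 0.2601/0.3000 = 0.8668
Terminal stock prices: S_uuu = 167.9, S_uud = 119.9, S_udd = 85.64, S_ddd = 61.17
Terminal payoffs (K − S): max(-17.86, 0) = 0, max(30.1, 0) = 30.1, max(64.36, 0) = 64.36, max(88.83, 0) = 88.83
Node uu (S = 159.9): continuation = e^(−0.01)·[0.8668·0.0000 + 0.1332·30.1031] = 3.9688; exercise value = 0.0000 ≤ continuation, so V_uu = 3.9688
Node ud (S = 114.2): continuation = e^(−0.01)·[0.8668·30.1031 + 0.1332·64.3594] = 34.3200; exercise value = 35.8125 > continuation, so V_ud = 35.8125 (exercise)
Node dd (S = 81.56): continuation = e^(−0.01)·[0.8668·64.3594 + 0.1332·88.8281] = 66.9450; exercise value = 68.4375 > continuation, so V_dd = 68.4375 (exercise)
Node u (S = 152.2): continuation = e^(−0.01)·[0.8668·3.9688 + 0.1332·35.8125] = 8.1276; exercise value = 0.0000 ≤ continuation, so V_u = 8.1276
Node d (S = 108.8): continuation = e^(−0.01)·[0.8668·35.8125 + 0.1332·68.4375] = 39.7575; exercise value = 41.2500 > continuation, so V_d = 41.2500 (exercise)
Node 0 (S = 145): continuation = e^(−0.01)·[0.8668·8.1276 + 0.1332·41.2500] = 12.4137; exercise value = 5.0000 ≤ continuation, so V_0 = 12.4137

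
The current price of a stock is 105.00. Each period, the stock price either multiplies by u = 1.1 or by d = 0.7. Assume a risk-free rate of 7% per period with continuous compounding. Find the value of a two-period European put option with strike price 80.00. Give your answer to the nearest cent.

0.12

Risk-neutral probability p = (e^0.07 − 0.7)/(1.1 − 0.7) = 0.3725/0.4000 = 0.9313
Terminal stock prices: S_uu = 127.1, S_ud = 80.85, S_dd = 51.45
Terminal payoffs (K − S): max(-47.05, 0) = 0, max(-0.85, 0) = 0, max(28.55, 0) = 28.55
Node u (S = 115.5): V_u = e^(−0.07)·[0.9313·0.0000 + 0.0687·0.0000] = 0.0000
Node d (S = 73.5): V_d = e^(−0.07)·[0.9313·0.0000 + 0.0687·28.5500] = 1.8296
Node 0 (S = 105): V_0 = e^(−0.07)·[0.9313·0.0000 + 0.0687·1.8296] = 0.1172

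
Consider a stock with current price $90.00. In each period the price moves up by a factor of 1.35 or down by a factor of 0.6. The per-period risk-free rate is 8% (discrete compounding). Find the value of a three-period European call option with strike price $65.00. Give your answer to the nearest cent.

Risk-neutral probability p = (1 + 0.08 − 0.6)/(1.35 − 0.6) = 0.4800/0.7500 = 0.6400
Terminal stock prices: S_uuu = 221.4, S_uud = 98.42, S_udd = 43.74, S_ddd = 19.44
Terminal payoffs (S − K): max(156.4, 0) = 156.4, max(33.42, 0) = 33.42, max(-21.26, 0) = 0, max(-45.56, 0) = 0
Node uu (S = 164): V_uu = 1/1.08·[0.6400·156.4338 + 0.3600·33.4150] = 103.8398
Node ud (S = 72.9): V_ud = 1/1.08·[0.6400·33.4150 + 0.3600·0.0000] = 19.8015
Node dd (S = 32.4): V_dd = 1/1.08·[0.6400·0.0000 + 0.3600·0.0000] = 0.0000
Node u (S = 121.5): V_u = 1/1.08·[0.6400·103.8398 + 0.3600·19.8015] = 68.1352
Node d (S = 54): V_d = 1/1.08·[0.6400·19.8015 + 0.3600·0.0000] = 11.7342
Node 0 (S = 90): V_0 = 1/1.08·[0.6400·68.1352 + 0.3600·11.7342] = 44.2878

$44.29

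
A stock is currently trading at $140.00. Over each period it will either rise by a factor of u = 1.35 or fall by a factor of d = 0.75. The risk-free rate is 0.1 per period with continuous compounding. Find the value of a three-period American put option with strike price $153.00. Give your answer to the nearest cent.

Risk-neutral probability p = (e^0.1 − 0.75)/(1.35 − 0.75) = 0.3552/0.6000 = 0.5920
Terminal stock prices: S_uuu = 344.5, S_uud = 191.4, S_udd = 106.3, S_ddd = 59.06
Terminal payoffs (K − S): max(-191.5, 0) = 0, max(-38.36, 0) = 0, max(46.69, 0) = 46.69, max(93.94, 0) = 93.94
Node uu (S = 255.2): continuation = e^(−0.1)·[0.5920·0.0000 + 0.4080·0.0000] = 0.0000; exercise value = 0.0000 ≤ continuation, so V_uu = 0.0000
Node ud (S = 141.8): continuation = e^(−0.1)·[0.5920·0.0000 + 0.4080·46.6875] = 17.2378; exercise value = 11.2500 ≤ continuation, so V_ud = 17.2378
Node dd (S = 78.75): continuation = e^(−0.1)·[0.5920·46.6875 + 0.4080·93.9375] = 59.6901; exercise value = 74.2500 > continuation, so V_dd = 74.2500 (exercise)
Node u (S = 189): continuation = e^(−0.1)·[0.5920·0.0000 + 0.4080·17.2378] = 6.3645; exercise value = 0.0000 ≤ continuation, so V_u = 6.3645
Node d (S = 105): continuation = e^(−0.1)·[0.5920·17.2378 + 0.4080·74.2500] = 36.6473; exercise value = 48.0000 > continuation, so V_d = 48.0000 (exercise)
Node 0 (S = 140): continuation = e^(−0.1)·[0.5920·6.3645 + 0.4080·48.0000] = 21.1314; exercise value = 13.0000 ≤ continuation, so V_0 = 21.1314

$21.13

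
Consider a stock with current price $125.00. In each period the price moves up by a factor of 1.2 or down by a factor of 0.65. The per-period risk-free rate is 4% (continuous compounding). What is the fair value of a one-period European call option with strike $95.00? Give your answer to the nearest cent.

Risk-neutral probability p = (e^0.04 − 0.65)/(1.2 − 0.65) = 0.3908/0.5500 = 0.7106
Terminal stock prices: S_u = 150, S_d = 81.25
Terminal payoffs (S − K): max(55, 0) = 55, max(-13.75, 0) = 0
Node 0 (S = 125): V_0 = e^(−0.04)·[0.7106·55.0000 + 0.2894·0.0000] = 37.5487

$37.55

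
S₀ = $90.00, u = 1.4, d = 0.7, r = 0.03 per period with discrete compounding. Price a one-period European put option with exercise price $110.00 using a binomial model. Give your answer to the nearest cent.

Risk-neutral probability p = (1 + 0.03 − 0.7)/(1.4 − 0.7) = 0.3300/0.7000 = 0.4714
Terminal stock prices: S_u = 126, S_d = 63
Terminal payoffs (K − S): max(-16, 0) = 0, max(47, 0) = 47
Node 0 (S = 90): V_0 = 1/1.03·[0.4714·0.0000 + 0.5286·47.0000] = 24.1193

$24.12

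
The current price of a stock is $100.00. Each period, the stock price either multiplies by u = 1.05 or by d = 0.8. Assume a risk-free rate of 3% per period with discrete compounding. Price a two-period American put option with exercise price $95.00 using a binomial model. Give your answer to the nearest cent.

Risk-neutral probability p = (1 + 0.03 − 0.8)/(1.05 − 0.8) = 0.2300/0.2500 = 0.9200
Terminal stock prices: S_uu = 110.2, S_ud = 84, S_dd = 64
Terminal payoffs (K − S): max(-15.25, 0) = 0, max(11, 0) = 11, max(31, 0) = 31
Node u (S = 105): continuation = 1/1.03·[0.9200·0.0000 + 0.0800·11.0000] = 0.8544; exercise value = 0.0000 ≤ continuation, so V_u = 0.8544
Node d (S = 80): continuation = 1/1.03·[0.9200·11.0000 + 0.0800·31.0000] = 12.2330; exercise value = 15.0000 > continuation, so V_d = 15.0000 (exercise)
Node 0 (S = 100): continuation = 1/1.03·[0.9200·0.8544 + 0.0800·15.0000] = 1.9282; exercise value = 0.0000 ≤ continuation, so V_0 = 1.9282

$1.93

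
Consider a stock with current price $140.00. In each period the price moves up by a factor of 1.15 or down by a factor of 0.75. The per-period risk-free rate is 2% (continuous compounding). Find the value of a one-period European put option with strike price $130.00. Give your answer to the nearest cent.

$7.95

Risk-neutral probability p = (e^0.02 − 0.75)/(1.15 − 0.75) = 0.2702/0.4000 = 0.6755
Terminal stock prices: S_u = 161, S_d = 105
Terminal payoffs (K − S): max(-31, 0) = 0, max(25, 0) = 25
Node 0 (S = 140): V_0 = e^(−0.02)·[0.6755·0.0000 + 0.3245·25.0000] = 7.9518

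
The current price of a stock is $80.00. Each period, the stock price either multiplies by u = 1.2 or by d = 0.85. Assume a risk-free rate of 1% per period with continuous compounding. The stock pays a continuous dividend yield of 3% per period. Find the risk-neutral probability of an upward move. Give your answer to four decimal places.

p = 0.3720

Per-period risk-free factor R = e^0.01 = 1.0101; dividend-adjusted growth = e^(0.01−0.03) = 0.9802.
Risk-neutral probability p = (0.9802 − 0.85)/(1.2 − 0.85) = 0.1302/0.3500 = 0.3720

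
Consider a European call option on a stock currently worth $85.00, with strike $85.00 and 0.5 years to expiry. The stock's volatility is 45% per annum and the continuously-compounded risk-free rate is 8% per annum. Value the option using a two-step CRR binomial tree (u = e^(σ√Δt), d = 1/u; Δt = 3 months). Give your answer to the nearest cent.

CRR parameters: u = e^(σ√Δt) = e^(0.45·√0.25) = 1.2523, d = 1/u = 0.7985
Per-period rate: rΔt = 0.08·0.25 = 0.02, so R = e^0.02 = 1.0202
Risk-neutral probability p = (e^0.02 − 0.7985)/(1.2523 − 0.7985) = 0.2217/0.4538 = 0.4885
Terminal stock prices: S_uu = 133.3, S_ud = 85, S_dd = 54.2
Terminal payoffs (S − K): max(48.31, 0) = 48.31, max(0, 0) = 0, max(-30.8, 0) = 0
Node u (S = 106.4): V_u = e^(−0.02)·[0.4885·48.3065 + 0.5115·0.0000] = 23.1305
Node d (S = 67.87): V_d = e^(−0.02)·[0.4885·0.0000 + 0.5115·0.0000] = 0.0000
Node 0 (S = 85): V_0 = e^(−0.02)·[0.4885·23.1305 + 0.5115·0.0000] = 11.0756

$11.08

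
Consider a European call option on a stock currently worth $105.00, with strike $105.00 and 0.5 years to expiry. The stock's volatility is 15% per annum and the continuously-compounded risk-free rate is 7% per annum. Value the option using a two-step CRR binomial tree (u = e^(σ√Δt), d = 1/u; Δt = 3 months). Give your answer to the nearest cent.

$5.88

CRR parameters: u = e^(σ√Δt) = e^(0.15·√0.25) = 1.0779, d = 1/u = 0.9277
Per-period rate: rΔt = 0.07·0.25 = 0.0175, so R = e^0.0175 = 1.0177
Risk-neutral probability p = (e^0.0175 − 0.9277)/(1.0779 − 0.9277) = 0.0899/0.1501 = 0.5988
Terminal stock prices: S_uu = 122, S_ud = 105, S_dd = 90.37
Terminal payoffs (S − K): max(16.99, 0) = 16.99, max(0, 0) = 0, max(-14.63, 0) = 0
Node u (S = 113.2): V_u = e^(−0.0175)·[0.5988·16.9926 + 0.4012·0.0000] = 9.9994
Node d (S = 97.41): V_d = e^(−0.0175)·[0.5988·0.0000 + 0.4012·0.0000] = 0.0000
Node 0 (S = 105): V_0 = e^(−0.0175)·[0.5988·9.9994 + 0.4012·0.0000] = 5.8842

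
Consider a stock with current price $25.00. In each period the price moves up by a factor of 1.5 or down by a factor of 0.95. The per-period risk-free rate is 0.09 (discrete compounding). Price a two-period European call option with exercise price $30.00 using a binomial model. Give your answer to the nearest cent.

Risk-neutral probability p = (1 + 0.09 − 0.95)/(1.5 − 0.95) = 0.1400/0.5500 = 0.2545
Terminal stock prices: S_uu = 56.25, S_ud = 35.62, S_dd = 22.56
Terminal payoffs (S − K): max(26.25, 0) = 26.25, max(5.625, 0) = 5.625, max(-7.438, 0) = 0
Node u (S = 37.5): V_u = 1/1.09·[0.2545·26.2500 + 0.7455·5.6250] = 9.9771
Node d (S = 23.75): V_d = 1/1.09·[0.2545·5.6250 + 0.7455·0.0000] = 1.3136
Node 0 (S = 25): V_0 = 1/1.09·[0.2545·9.9771 + 0.7455·1.3136] = 3.2283

$3.23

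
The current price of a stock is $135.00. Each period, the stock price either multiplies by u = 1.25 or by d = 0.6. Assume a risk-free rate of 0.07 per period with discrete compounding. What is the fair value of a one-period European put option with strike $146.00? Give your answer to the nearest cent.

Risk-neutral probability p = (1 + 0.07 − 0.6)/(1.25 − 0.6) = 0.4700/0.6500 = 0.7231
Terminal stock prices: S_u = 168.8, S_d = 81
Terminal payoffs (K − S): max(-22.75, 0) = 0, max(65, 0) = 65
Node 0 (S = 135): V_0 = 1/1.07·[0.7231·0.0000 + 0.2769·65.0000] = 16.8224

$16.82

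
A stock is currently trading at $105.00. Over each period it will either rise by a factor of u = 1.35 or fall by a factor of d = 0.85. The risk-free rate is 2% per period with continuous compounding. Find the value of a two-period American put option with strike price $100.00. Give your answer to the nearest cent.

Risk-neutral probability p = (e^0.02 − 0.85)/(1.35 − 0.85) = 0.1702/0.5000 = 0.3404
Terminal stock prices: S_uu = 191.4, S_ud = 120.5, S_dd = 75.86
Terminal payoffs (K − S): max(-91.36, 0) = 0, max(-20.49, 0) = 0, max(24.14, 0) = 24.14
Node u (S = 141.8): continuation = e^(−0.02)·[0.3404·0.0000 + 0.6596·0.0000] = 0.0000; exercise value = 0.0000 ≤ continuation, so V_u = 0.0000
Node d (S = 89.25): continuation = e^(−0.02)·[0.3404·0.0000 + 0.6596·24.1375] = 15.6058; exercise value = 10.7500 ≤ continuation, so V_d = 15.6058
Node 0 (S = 105): continuation = e^(−0.02)·[0.3404·0.0000 + 0.6596·15.6058] = 10.0897; exercise value = 0.0000 ≤ continuation, so V_0 = 10.0897

$10.09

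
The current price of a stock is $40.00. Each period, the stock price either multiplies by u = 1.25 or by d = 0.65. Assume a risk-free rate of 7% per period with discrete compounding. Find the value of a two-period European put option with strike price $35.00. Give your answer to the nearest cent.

$2.34

Risk-neutral probability p = (1 + 0.07 − 0.65)/(1.25 − 0.65) = 0.4200/0.6000 = 0.7000
Terminal stock prices: S_uu = 62.5, S_ud = 32.5, S_dd = 16.9
Terminal payoffs (K − S): max(-27.5, 0) = 0, max(2.5, 0) = 2.5, max(18.1, 0) = 18.1
Node u (S = 50): V_u = 1/1.07·[0.7000·0.0000 + 0.3000·2.5000] = 0.7009
Node d (S = 26): V_d = 1/1.07·[0.7000·2.5000 + 0.3000·18.1000] = 6.7103
Node 0 (S = 40): V_0 = 1/1.07·[0.7000·0.7009 + 0.3000·6.7103] = 2.3399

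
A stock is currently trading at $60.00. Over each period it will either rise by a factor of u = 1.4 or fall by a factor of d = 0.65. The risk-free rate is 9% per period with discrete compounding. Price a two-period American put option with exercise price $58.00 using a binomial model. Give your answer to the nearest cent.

$7.90

Risk-neutral probability p = (1 + 0.09 − 0.65)/(1.4 − 0.65) = 0.4400/0.7500 = 0.5867
Terminal stock prices: S_uu = 117.6, S_ud = 54.6, S_dd = 25.35
Terminal payoffs (K − S): max(-59.6, 0) = 0, max(3.4, 0) = 3.4, max(32.65, 0) = 32.65
Node u (S = 84): continuation = 1/1.09·[0.5867·0.0000 + 0.4133·3.4000] = 1.2893; exercise value = 0.0000 ≤ continuation, so V_u = 1.2893
Node d (S = 39): continuation = 1/1.09·[0.5867·3.4000 + 0.4133·32.6500] = 14.2110; exercise value = 19.0000 > continuation, so V_d = 19.0000 (exercise)
Node 0 (S = 60): continuation = 1/1.09·[0.5867·1.2893 + 0.4133·19.0000] = 7.8988; exercise value = 0.0000 ≤ continuation, so V_0 = 7.8988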